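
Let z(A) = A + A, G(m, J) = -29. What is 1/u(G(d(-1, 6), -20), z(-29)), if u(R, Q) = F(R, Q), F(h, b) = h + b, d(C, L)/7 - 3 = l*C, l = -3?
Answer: -1/87 ≈ -0.011494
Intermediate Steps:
d(C, L) = 21 - 21*C (d(C, L) = 21 + 7*(-3*C) = 21 - 21*C)
z(A) = 2*A
F(h, b) = b + h
u(R, Q) = Q + R
1/u(G(d(-1, 6), -20), z(-29)) = 1/(2*(-29) - 29) = 1/(-58 - 29) = 1/(-87) = -1/87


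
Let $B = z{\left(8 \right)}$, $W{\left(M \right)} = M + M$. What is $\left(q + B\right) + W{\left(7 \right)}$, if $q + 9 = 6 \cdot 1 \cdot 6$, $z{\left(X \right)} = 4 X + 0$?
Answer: $73$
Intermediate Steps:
$z{\left(X \right)} = 4 X$
$W{\left(M \right)} = 2 M$
$B = 32$ ($B = 4 \cdot 8 = 32$)
$q = 27$ ($q = -9 + 6 \cdot 1 \cdot 6 = -9 + 6 \cdot 6 = -9 + 36 = 27$)
$\left(q + B\right) + W{\left(7 \right)} = \left(27 + 32\right) + 2 \cdot 7 = 59 + 14 = 73$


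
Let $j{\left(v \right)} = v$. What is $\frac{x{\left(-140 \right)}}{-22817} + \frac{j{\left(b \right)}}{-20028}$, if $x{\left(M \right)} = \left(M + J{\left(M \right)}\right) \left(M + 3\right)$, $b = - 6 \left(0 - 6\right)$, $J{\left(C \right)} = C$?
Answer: $- \frac{64091291}{38081573} \approx -1.683$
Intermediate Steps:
$b = 36$ ($b = \left(-6\right) \left(-6\right) = 36$)
$x{\left(M \right)} = 2 M \left(3 + M\right)$ ($x{\left(M \right)} = \left(M + M\right) \left(M + 3\right) = 2 M \left(3 + M\right)$)
$\frac{x{\left(-140 \right)}}{-22817} + \frac{j{\left(b \right)}}{-20028} = \frac{2 \left(-140\right) \left(3 - 140\right)}{-22817} + \frac{36}{-20028} = 2 \left(-140\right) \left(-137\right) \left(- \frac{1}{22817}\right) + 36 \left(- \frac{1}{20028}\right) = 38360 \left(- \frac{1}{22817}\right) - \frac{3}{1669} = - \frac{38360}{22817} - \frac{3}{1669} = - \frac{64091291}{38081573}$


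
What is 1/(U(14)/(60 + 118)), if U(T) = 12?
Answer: 89/6 ≈ 14.833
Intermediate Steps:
1/(U(14)/(60 + 118)) = 1/(12/(60 + 118)) = 1/(12/178) = 1/((1/178)*12) = 1/(6/89) = 89/6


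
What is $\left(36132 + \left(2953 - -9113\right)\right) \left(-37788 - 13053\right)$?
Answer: $-2450434518$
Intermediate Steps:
$\left(36132 + \left(2953 - -9113\right)\right) \left(-37788 - 13053\right) = \left(36132 + \left(2953 + 9113\right)\right) \left(-50841\right) = \left(36132 + 12066\right) \left(-50841\right) = 48198 \left(-50841\right) = -2450434518$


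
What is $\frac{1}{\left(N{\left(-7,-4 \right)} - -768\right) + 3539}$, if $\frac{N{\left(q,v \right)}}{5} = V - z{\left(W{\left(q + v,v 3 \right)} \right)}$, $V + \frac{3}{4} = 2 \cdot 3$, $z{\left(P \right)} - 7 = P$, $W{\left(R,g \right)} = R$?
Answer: $\frac{4}{17413} \approx 0.00022971$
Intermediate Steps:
$z{\left(P \right)} = 7 + P$
$V = \frac{21}{4}$ ($V = - \frac{3}{4} + 2 \cdot 3 = - \frac{3}{4} + 6 = \frac{21}{4} \approx 5.25$)
$N{\left(q,v \right)} = - \frac{35}{4} - 5 q - 5 v$ ($N{\left(q,v \right)} = 5 \left(\frac{21}{4} - \left(7 + \left(q + v\right)\right)\right) = 5 \left(\frac{21}{4} - \left(7 + q + v\right)\right) = 5 \left(- \frac{7}{4} - q - v\right) = - \frac{35}{4} - 5 q - 5 v$)
$\frac{1}{\left(N{\left(-7,-4 \right)} - -768\right) + 3539} = \frac{1}{\left(\left(- \frac{35}{4} - -35 - -20\right) - -768\right) + 3539} = \frac{1}{\left(\left(- \frac{35}{4} + 35 + 20\right) + 768\right) + 3539} = \frac{1}{\left(\frac{185}{4} + 768\right) + 3539} = \frac{1}{\frac{3257}{4} + 3539} = \frac{1}{\frac{17413}{4}} = \frac{4}{17413}$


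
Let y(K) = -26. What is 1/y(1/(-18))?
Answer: -1/26 ≈ -0.038462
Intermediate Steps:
1/y(1/(-18)) = 1/(-26) = -1/26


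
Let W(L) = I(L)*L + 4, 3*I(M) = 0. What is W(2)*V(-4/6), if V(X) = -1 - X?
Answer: -4/3 ≈ -1.3333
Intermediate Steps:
I(M) = 0 (I(M) = (⅓)*0 = 0)
W(L) = 4 (W(L) = 0*L + 4 = 0 + 4 = 4)
W(2)*V(-4/6) = 4*(-1 - (-4)/6) = 4*(-1 - 1*(-⅔)) = 4*(-1 + ⅔) = 4*(-⅓) = -4/3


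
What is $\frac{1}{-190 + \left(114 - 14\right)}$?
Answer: $- \frac{1}{90} \approx -0.011111$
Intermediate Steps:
$\frac{1}{-190 + \left(114 - 14\right)} = \frac{1}{-190 + 100} = \frac{1}{-90} = - \frac{1}{90}$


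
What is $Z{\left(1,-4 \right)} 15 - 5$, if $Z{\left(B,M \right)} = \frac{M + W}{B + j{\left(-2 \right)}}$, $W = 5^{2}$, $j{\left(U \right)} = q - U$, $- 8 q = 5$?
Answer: $\frac{2425}{19} \approx 127.63$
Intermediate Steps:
$q = - \frac{5}{8}$ ($q = \left(- \frac{1}{8}\right) 5 = - \frac{5}{8} \approx -0.625$)
$j{\left(U \right)} = - \frac{5}{8} - U$
$W = 25$
$Z{\left(B,M \right)} = \frac{25 + M}{\frac{11}{8} + B}$ ($Z{\left(B,M \right)} = \frac{M + 25}{B - - \frac{11}{8}} = \frac{25 + M}{B + \left(- \frac{5}{8} + 2\right)} = \frac{25 + M}{B + \frac{11}{8}} = \frac{25 + M}{\frac{11}{8} + B}$)
$Z{\left(1,-4 \right)} 15 - 5 = \frac{8 \left(25 - 4\right)}{11 + 8 \cdot 1} \cdot 15 - 5 = 8 \frac{1}{11 + 8} \cdot 21 \cdot 15 - 5 = 8 \cdot \frac{1}{19} \cdot 21 \cdot 15 - 5 = \frac{168}{19} \cdot 15 - 5 = \frac{2520}{19} - 5 = \frac{2425}{19}$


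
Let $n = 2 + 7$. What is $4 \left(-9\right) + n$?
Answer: $-27$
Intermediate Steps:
$n = 9$
$4 \left(-9\right) + n = 4 \left(-9\right) + 9 = -36 + 9 = -27$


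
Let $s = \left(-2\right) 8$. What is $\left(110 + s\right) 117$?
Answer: $10998$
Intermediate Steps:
$s = -16$
$\left(110 + s\right) 117 = \left(110 - 16\right) 117 = 94 \cdot 117 = 10998$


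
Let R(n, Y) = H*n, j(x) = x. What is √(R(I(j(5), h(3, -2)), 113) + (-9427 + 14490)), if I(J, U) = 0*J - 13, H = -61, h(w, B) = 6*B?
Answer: 4*√366 ≈ 76.525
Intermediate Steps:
I(J, U) = -13 (I(J, U) = 0 - 13 = -13)
R(n, Y) = -61*n
√(R(I(j(5), h(3, -2)), 113) + (-9427 + 14490)) = √(-61*(-13) + (-9427 + 14490)) = √(793 + 5063) = √5856 = 4*√366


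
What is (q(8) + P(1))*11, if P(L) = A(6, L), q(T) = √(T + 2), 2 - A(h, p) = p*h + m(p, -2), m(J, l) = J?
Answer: -55 + 11*√10 ≈ -20.215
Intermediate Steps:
A(h, p) = 2 - p - h*p (A(h, p) = 2 - (p*h + p) = 2 - (h*p + p) = 2 - (p + h*p) = 2 + (-p - h*p) = 2 - p - h*p)
q(T) = √(2 + T)
P(L) = 2 - 7*L (P(L) = 2 - L - 1*6*L = 2 - L - 6*L = 2 - 7*L)
(q(8) + P(1))*11 = (√(2 + 8) + (2 - 7*1))*11 = (√10 + (2 - 7))*11 = (√10 - 5)*11 = (-5 + √10)*11 = -55 + 11*√10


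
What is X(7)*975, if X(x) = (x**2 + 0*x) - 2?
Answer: 45825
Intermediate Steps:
X(x) = -2 + x**2 (X(x) = (x**2 + 0) - 2 = x**2 - 2 = -2 + x**2)
X(7)*975 = (-2 + 7**2)*975 = (-2 + 49)*975 = 47*975 = 45825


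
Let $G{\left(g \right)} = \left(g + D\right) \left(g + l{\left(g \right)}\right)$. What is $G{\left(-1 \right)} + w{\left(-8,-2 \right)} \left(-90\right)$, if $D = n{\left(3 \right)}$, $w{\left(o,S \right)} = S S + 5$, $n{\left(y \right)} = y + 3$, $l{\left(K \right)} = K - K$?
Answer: $-815$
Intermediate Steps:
$l{\left(K \right)} = 0$
$n{\left(y \right)} = 3 + y$
$w{\left(o,S \right)} = 5 + S^{2}$ ($w{\left(o,S \right)} = S^{2} + 5 = 5 + S^{2}$)
$D = 6$ ($D = 3 + 3 = 6$)
$G{\left(g \right)} = g \left(6 + g\right)$ ($G{\left(g \right)} = \left(g + 6\right) \left(g + 0\right) = \left(6 + g\right) g = g \left(6 + g\right)$)
$G{\left(-1 \right)} + w{\left(-8,-2 \right)} \left(-90\right) = - (6 - 1) + \left(5 + \left(-2\right)^{2}\right) \left(-90\right) = \left(-1\right) 5 + \left(5 + 4\right) \left(-90\right) = -5 + 9 \left(-90\right) = -5 - 810 = -815$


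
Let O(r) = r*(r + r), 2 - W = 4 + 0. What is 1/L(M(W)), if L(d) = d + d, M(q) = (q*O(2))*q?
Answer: 1/64 ≈ 0.015625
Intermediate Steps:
W = -2 (W = 2 - (4 + 0) = 2 - 1*4 = 2 - 4 = -2)
O(r) = 2*r² (O(r) = r*(2*r) = 2*r²)
M(q) = 8*q² (M(q) = (q*(2*2²))*q = (q*(2*4))*q = (q*8)*q = (8*q)*q = 8*q²)
L(d) = 2*d
1/L(M(W)) = 1/(2*(8*(-2)²)) = 1/(2*(8*4)) = 1/(2*32) = 1/64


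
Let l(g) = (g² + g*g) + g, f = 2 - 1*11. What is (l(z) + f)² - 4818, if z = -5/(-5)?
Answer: -4782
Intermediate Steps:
f = -9 (f = 2 - 11 = -9)
z = 1 (z = -5*(-⅕) = 1)
l(g) = g + 2*g² (l(g) = (g² + g²) + g = 2*g² + g = g + 2*g²)
(l(z) + f)² - 4818 = (1*(1 + 2*1) - 9)² - 4818 = (1*(1 + 2) - 9)² - 4818 = (1*3 - 9)² - 4818 = (3 - 9)² - 4818 = (-6)² - 4818 = 36 - 4818 = -4782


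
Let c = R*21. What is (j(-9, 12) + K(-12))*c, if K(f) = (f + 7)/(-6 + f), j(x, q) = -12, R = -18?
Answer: 4431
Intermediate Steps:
K(f) = (7 + f)/(-6 + f)
c = -378 (c = -18*21 = -378)
(j(-9, 12) + K(-12))*c = (-12 + (7 - 12)/(-6 - 12))*(-378) = (-12 - 5/(-18))*(-378) = (-12 - 1/18*(-5))*(-378) = (-12 + 5/18)*(-378) = -211/18*(-378) = 4431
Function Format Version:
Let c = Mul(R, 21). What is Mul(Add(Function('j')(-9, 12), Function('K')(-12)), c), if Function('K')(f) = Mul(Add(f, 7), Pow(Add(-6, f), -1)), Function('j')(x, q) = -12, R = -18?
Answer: 4431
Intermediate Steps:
Function('K')(f) = Mul(Pow(Add(-6, f), -1), Add(7, f)) (Function('K')(f) = Mul(Add(7, f), Pow(Add(-6, f), -1)) = Mul(Pow(Add(-6, f), -1), Add(7, f)))
c = -378 (c = Mul(-18, 21) = -378)
Mul(Add(Function('j')(-9, 12), Function('K')(-12)), c) = Mul(Add(-12, Mul(Pow(Add(-6, -12), -1), Add(7, -12))), -378) = Mul(Add(-12, Mul(Pow(-18, -1), -5)), -378) = Mul(Add(-12, Mul(Rational(-1, 18), -5)), -378) = Mul(Add(-12, Rational(5, 18)), -378) = Mul(Rational(-211, 18), -378) = 4431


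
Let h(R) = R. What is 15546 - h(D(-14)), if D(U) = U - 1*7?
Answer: 15567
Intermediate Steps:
D(U) = -7 + U (D(U) = U - 7 = -7 + U)
15546 - h(D(-14)) = 15546 - (-7 - 14) = 15546 - 1*(-21) = 15546 + 21 = 15567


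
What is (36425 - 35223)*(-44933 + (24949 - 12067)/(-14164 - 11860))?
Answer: -351389456837/6506 ≈ -5.4010e+7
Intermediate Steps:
(36425 - 35223)*(-44933 + (24949 - 12067)/(-14164 - 11860)) = 1202*(-44933 + 12882/(-26024)) = 1202*(-44933 + 12882*(-1/26024)) = 1202*(-44933 - 6441/13012) = 1202*(-584674637/13012) = -351389456837/6506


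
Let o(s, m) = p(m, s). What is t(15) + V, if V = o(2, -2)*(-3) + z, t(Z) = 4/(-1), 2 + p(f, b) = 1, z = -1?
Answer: -2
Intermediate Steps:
p(f, b) = -1 (p(f, b) = -2 + 1 = -1)
o(s, m) = -1
t(Z) = -4 (t(Z) = 4*(-1) = -4)
V = 2 (V = -1*(-3) - 1 = 3 - 1 = 2)
t(15) + V = -4 + 2 = -2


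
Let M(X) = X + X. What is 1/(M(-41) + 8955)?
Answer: 1/8873 ≈ 0.00011270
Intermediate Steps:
M(X) = 2*X
1/(M(-41) + 8955) = 1/(2*(-41) + 8955) = 1/(-82 + 8955) = 1/8873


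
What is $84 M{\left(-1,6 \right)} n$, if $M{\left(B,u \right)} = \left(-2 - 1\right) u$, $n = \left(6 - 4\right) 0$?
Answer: $0$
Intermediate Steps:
$n = 0$ ($n = 2 \cdot 0 = 0$)
$M{\left(B,u \right)} = - 3 u$ ($M{\left(B,u \right)} = \left(-2 - 1\right) u = - 3 u$)
$84 M{\left(-1,6 \right)} n = 84 \left(\left(-3\right) 6\right) 0 = 84 \left(-18\right) 0 = \left(-1512\right) 0 = 0$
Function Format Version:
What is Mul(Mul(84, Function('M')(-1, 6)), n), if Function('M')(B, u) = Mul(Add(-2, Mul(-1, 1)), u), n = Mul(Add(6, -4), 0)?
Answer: 0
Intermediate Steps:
n = 0 (n = Mul(2, 0) = 0)
Function('M')(B, u) = Mul(-3, u) (Function('M')(B, u) = Mul(Add(-2, -1), u) = Mul(-3, u))
Mul(Mul(84, Function('M')(-1, 6)), n) = Mul(Mul(84, Mul(-3, 6)), 0) = Mul(Mul(84, -18), 0) = Mul(-1512, 0) = 0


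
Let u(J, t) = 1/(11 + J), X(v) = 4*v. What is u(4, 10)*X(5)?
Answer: 4/3 ≈ 1.3333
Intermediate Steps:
u(4, 10)*X(5) = (4*5)/(11 + 4) = 20/15 = (1/15)*20 = 4/3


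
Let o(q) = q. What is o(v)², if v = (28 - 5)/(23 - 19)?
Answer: 529/16 ≈ 33.063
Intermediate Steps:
v = 23/4 ≈ 5.7500
o(v)² = (23/4)² = 529/16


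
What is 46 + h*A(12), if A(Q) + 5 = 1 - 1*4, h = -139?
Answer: 1158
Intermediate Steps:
A(Q) = -8 (A(Q) = -5 + (1 - 1*4) = -5 + (1 - 4) = -5 - 3 = -8)
46 + h*A(12) = 46 - 139*(-8) = 46 + 1112 = 1158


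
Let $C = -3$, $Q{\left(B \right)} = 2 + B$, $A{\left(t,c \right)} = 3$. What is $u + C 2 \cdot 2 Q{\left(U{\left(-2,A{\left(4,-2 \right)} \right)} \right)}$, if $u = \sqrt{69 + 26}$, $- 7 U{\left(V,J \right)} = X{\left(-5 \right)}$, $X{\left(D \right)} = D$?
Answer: $- \frac{228}{7} + \sqrt{95} \approx -22.825$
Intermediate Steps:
$U{\left(V,J \right)} = \frac{5}{7}$ ($U{\left(V,J \right)} = \left(- \frac{1}{7}\right) \left(-5\right) = \frac{5}{7}$)
$u = \sqrt{95} \approx 9.7468$
$u + C 2 \cdot 2 Q{\left(U{\left(-2,A{\left(4,-2 \right)} \right)} \right)} = \sqrt{95} + \left(-3\right) 2 \cdot 2 \left(2 + \frac{5}{7}\right) = \sqrt{95} + \left(-6\right) 2 \cdot \frac{19}{7} = \sqrt{95} - \frac{228}{7} = - \frac{228}{7} + \sqrt{95}$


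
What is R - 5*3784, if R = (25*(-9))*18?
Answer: -22970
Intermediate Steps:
R = -4050 (R = -225*18 = -4050)
R - 5*3784 = -4050 - 5*3784 = -4050 - 1*18920 = -4050 - 18920 = -22970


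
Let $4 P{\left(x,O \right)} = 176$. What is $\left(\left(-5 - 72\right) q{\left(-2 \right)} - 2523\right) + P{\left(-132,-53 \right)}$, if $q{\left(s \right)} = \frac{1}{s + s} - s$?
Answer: $- \frac{10455}{4} \approx -2613.8$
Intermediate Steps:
$P{\left(x,O \right)} = 44$ ($P{\left(x,O \right)} = \frac{1}{4} \cdot 176 = 44$)
$q{\left(s \right)} = \frac{1}{2 s} - s$
$\left(\left(-5 - 72\right) q{\left(-2 \right)} - 2523\right) + P{\left(-132,-53 \right)} = \left(\left(-5 - 72\right) \left(\frac{1}{2 \left(-2\right)} - -2\right) - 2523\right) + 44 = \left(- 77 \left(\frac{1}{2} \left(- \frac{1}{2}\right) + 2\right) - 2523\right) + 44 = \left(- 77 \left(- \frac{1}{4} + 2\right) - 2523\right) + 44 = \left(\left(-77\right) \frac{7}{4} - 2523\right) + 44 = \left(- \frac{539}{4} - 2523\right) + 44 = - \frac{10631}{4} + 44 = - \frac{10455}{4}$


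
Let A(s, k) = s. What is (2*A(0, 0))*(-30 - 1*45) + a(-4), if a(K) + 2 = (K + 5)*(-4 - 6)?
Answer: -12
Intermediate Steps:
a(K) = -52 - 10*K (a(K) = -2 + (K + 5)*(-4 - 6) = -2 + (5 + K)*(-10) = -2 + (-50 - 10*K) = -52 - 10*K)
(2*A(0, 0))*(-30 - 1*45) + a(-4) = (2*0)*(-30 - 1*45) + (-52 - 10*(-4)) = 0*(-30 - 45) + (-52 + 40) = 0*(-75) - 12 = 0 - 12 = -12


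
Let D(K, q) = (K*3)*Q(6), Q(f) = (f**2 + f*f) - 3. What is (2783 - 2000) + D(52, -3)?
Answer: 11547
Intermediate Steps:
Q(f) = -3 + 2*f**2 (Q(f) = (f**2 + f**2) - 3 = 2*f**2 - 3 = -3 + 2*f**2)
D(K, q) = 207*K (D(K, q) = (K*3)*(-3 + 2*6**2) = (3*K)*(-3 + 2*36) = (3*K)*(-3 + 72) = (3*K)*69 = 207*K)
(2783 - 2000) + D(52, -3) = (2783 - 2000) + 207*52 = 783 + 10764 = 11547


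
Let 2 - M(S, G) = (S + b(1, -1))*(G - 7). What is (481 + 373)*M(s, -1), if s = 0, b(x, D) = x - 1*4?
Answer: -18788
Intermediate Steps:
b(x, D) = -4 + x (b(x, D) = x - 4 = -4 + x)
M(S, G) = 2 - (-7 + G)*(-3 + S) (M(S, G) = 2 - (S + (-4 + 1))*(G - 7) = 2 - (S - 3)*(-7 + G) = 2 - (-3 + S)*(-7 + G) = 2 - (-7 + G)*(-3 + S))
(481 + 373)*M(s, -1) = (481 + 373)*(-19 + 3*(-1) + 7*0 - 1*(-1)*0) = 854*(-19 - 3 + 0 + 0) = 854*(-22) = -18788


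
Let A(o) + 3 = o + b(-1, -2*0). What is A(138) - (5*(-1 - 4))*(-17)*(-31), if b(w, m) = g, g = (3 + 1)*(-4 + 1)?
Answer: 13298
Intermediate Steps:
g = -12 (g = 4*(-3) = -12)
b(w, m) = -12
A(o) = -15 + o (A(o) = -3 + (o - 12) = -3 + (-12 + o) = -15 + o)
A(138) - (5*(-1 - 4))*(-17)*(-31) = (-15 + 138) - (5*(-1 - 4))*(-17)*(-31) = 123 - (5*(-5))*(-17)*(-31) = 123 - (-25*(-17))*(-31) = 123 - 425*(-31) = 123 - 1*(-13175) = 123 + 13175 = 13298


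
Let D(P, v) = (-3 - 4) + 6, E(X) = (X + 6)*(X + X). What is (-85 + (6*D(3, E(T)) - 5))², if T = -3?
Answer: 9216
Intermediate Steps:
E(X) = 2*X*(6 + X) (E(X) = (6 + X)*(2*X) = 2*X*(6 + X))
D(P, v) = -1 (D(P, v) = -7 + 6 = -1)
(-85 + (6*D(3, E(T)) - 5))² = (-85 + (6*(-1) - 5))² = (-85 + (-6 - 5))² = (-85 - 11)² = (-96)² = 9216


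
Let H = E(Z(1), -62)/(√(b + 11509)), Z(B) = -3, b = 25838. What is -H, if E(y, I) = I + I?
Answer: 124*√37347/37347 ≈ 0.64164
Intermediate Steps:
E(y, I) = 2*I
H = -124*√37347/37347 (H = (2*(-62))/(√(25838 + 11509)) = -124*√37347/37347 ≈ -0.64164)
-H = -(-124)*√37347/37347 = 124*√37347/37347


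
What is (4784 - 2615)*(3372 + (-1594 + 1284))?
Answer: 6641478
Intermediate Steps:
(4784 - 2615)*(3372 + (-1594 + 1284)) = 2169*(3372 - 310) = 2169*3062 = 6641478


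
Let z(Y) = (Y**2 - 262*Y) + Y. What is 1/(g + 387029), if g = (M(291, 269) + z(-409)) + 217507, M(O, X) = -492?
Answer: 1/878074 ≈ 1.1389e-6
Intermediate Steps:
z(Y) = Y**2 - 261*Y
g = 491045 (g = (-492 - 409*(-261 - 409)) + 217507 = (-492 - 409*(-670)) + 217507 = (-492 + 274030) + 217507 = 273538 + 217507 = 491045)
1/(g + 387029) = 1/(491045 + 387029) = 1/878074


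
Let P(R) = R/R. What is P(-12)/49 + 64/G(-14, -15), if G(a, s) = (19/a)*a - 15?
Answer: 785/49 ≈ 16.020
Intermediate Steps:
P(R) = 1
G(a, s) = 4 (G(a, s) = 19 - 15 = 4)
P(-12)/49 + 64/G(-14, -15) = 1/49 + 64/4 = 1*(1/49) + 64*(1/4) = 1/49 + 16 = 785/49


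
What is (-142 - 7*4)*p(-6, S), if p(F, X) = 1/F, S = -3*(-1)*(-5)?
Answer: 85/3 ≈ 28.333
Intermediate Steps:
S = -15 (S = 3*(-5) = -15)
(-142 - 7*4)*p(-6, S) = (-142 - 7*4)/(-6) = (-142 - 28)*(-⅙) = -170*(-⅙) = 85/3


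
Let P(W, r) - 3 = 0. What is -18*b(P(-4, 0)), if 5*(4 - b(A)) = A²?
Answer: -198/5 ≈ -39.600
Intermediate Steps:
P(W, r) = 3 (P(W, r) = 3 + 0 = 3)
b(A) = 4 - A²/5
-18*b(P(-4, 0)) = -18*(4 - ⅕*3²) = -18*(4 - ⅕*9) = -18*(4 - 9/5) = -18*11/5 = -198/5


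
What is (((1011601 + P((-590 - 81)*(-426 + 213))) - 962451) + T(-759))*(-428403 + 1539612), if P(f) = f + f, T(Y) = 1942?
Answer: 374408538042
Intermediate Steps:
P(f) = 2*f
(((1011601 + P((-590 - 81)*(-426 + 213))) - 962451) + T(-759))*(-428403 + 1539612) = (((1011601 + 2*((-590 - 81)*(-426 + 213))) - 962451) + 1942)*(-428403 + 1539612) = (((1011601 + 2*(-671*(-213))) - 962451) + 1942)*1111209 = (((1011601 + 2*142923) - 962451) + 1942)*1111209 = (((1011601 + 285846) - 962451) + 1942)*1111209 = ((1297447 - 962451) + 1942)*1111209 = (334996 + 1942)*1111209 = 336938*1111209 = 374408538042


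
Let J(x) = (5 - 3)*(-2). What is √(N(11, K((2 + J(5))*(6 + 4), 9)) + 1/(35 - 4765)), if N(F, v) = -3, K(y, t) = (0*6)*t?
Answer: I*√67123430/4730 ≈ 1.7321*I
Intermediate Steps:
J(x) = -4 (J(x) = 2*(-2) = -4)
K(y, t) = 0 (K(y, t) = 0*t = 0)
√(N(11, K((2 + J(5))*(6 + 4), 9)) + 1/(35 - 4765)) = √(-3 + 1/(35 - 4765)) = √(-3 + 1/(-4730)) = √(-3 - 1/4730) = √(-14191/4730) = I*√67123430/4730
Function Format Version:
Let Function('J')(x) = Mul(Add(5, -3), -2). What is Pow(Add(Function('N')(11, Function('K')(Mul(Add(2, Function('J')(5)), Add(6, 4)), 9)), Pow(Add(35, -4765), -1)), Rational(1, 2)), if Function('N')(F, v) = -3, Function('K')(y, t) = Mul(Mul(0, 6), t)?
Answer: Mul(Rational(1, 4730), I, Pow(67123430, Rational(1, 2))) ≈ Mul(1.7321, I)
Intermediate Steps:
Function('J')(x) = -4 (Function('J')(x) = Mul(2, -2) = -4)
Function('K')(y, t) = 0 (Function('K')(y, t) = Mul(0, t) = 0)
Pow(Add(Function('N')(11, Function('K')(Mul(Add(2, Function('J')(5)), Add(6, 4)), 9)), Pow(Add(35, -4765), -1)), Rational(1, 2)) = Pow(Add(-3, Pow(Add(35, -4765), -1)), Rational(1, 2)) = Pow(Add(-3, Pow(-4730, -1)), Rational(1, 2)) = Pow(Add(-3, Rational(-1, 4730)), Rational(1, 2)) = Pow(Rational(-14191, 4730), Rational(1, 2)) = Mul(Rational(1, 4730), I, Pow(67123430, Rational(1, 2)))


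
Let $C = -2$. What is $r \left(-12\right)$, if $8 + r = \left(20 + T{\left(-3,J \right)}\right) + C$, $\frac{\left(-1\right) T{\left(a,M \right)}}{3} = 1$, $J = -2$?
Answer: $-84$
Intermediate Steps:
$T{\left(a,M \right)} = -3$ ($T{\left(a,M \right)} = \left(-3\right) 1 = -3$)
$r = 7$ ($r = -8 + \left(\left(20 - 3\right) - 2\right) = -8 + \left(17 - 2\right) = -8 + 15 = 7$)
$r \left(-12\right) = 7 \left(-12\right) = -84$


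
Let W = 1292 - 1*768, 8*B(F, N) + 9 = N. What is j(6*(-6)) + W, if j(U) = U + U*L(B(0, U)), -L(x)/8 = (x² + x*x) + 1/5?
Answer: 93853/5 ≈ 18771.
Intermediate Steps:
B(F, N) = -9/8 + N/8
L(x) = -8/5 - 16*x² (L(x) = -8*((x² + x*x) + 1/5) = -8*((x² + x²) + ⅕) = -8*(2*x² + ⅕) = -8*(⅕ + 2*x²) = -8/5 - 16*x²)
W = 524 (W = 1292 - 768 = 524)
j(U) = U + U*(-8/5 - 16*(-9/8 + U/8)²)
j(6*(-6)) + W = -6*(-6)*(12 + 5*(-9 + 6*(-6))²)/20 + 524 = -1/20*(-36)*(12 + 5*(-9 - 36)²) + 524 = -1/20*(-36)*(12 + 5*(-45)²) + 524 = -1/20*(-36)*(12 + 5*2025) + 524 = -1/20*(-36)*(12 + 10125) + 524 = -1/20*(-36)*10137 + 524 = 91233/5 + 524 = 93853/5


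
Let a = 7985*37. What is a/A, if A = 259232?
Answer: 295445/259232 ≈ 1.1397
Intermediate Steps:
a = 295445
a/A = 295445/259232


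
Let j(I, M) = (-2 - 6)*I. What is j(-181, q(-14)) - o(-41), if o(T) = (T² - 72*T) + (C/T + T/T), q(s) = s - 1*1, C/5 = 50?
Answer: -130376/41 ≈ -3179.9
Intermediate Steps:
C = 250 (C = 5*50 = 250)
q(s) = -1 + s (q(s) = s - 1 = -1 + s)
j(I, M) = -8*I
o(T) = 1 + T² - 72*T + 250/T (o(T) = (T² - 72*T) + (250/T + T/T) = (T² - 72*T) + (250/T + 1) = (T² - 72*T) + (1 + 250/T) = 1 + T² - 72*T + 250/T)
j(-181, q(-14)) - o(-41) = -8*(-181) - (1 + (-41)² - 72*(-41) + 250/(-41)) = 1448 - (1 + 1681 + 2952 + 250*(-1/41)) = 1448 - (1 + 1681 + 2952 - 250/41) = 1448 - 1*189744/41 = 1448 - 189744/41 = -130376/41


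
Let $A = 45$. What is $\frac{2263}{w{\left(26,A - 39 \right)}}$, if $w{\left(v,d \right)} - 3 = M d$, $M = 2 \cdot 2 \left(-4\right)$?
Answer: $- \frac{73}{3} \approx -24.333$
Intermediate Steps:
$M = -16$ ($M = 4 \left(-4\right) = -16$)
$w{\left(v,d \right)} = 3 - 16 d$
$\frac{2263}{w{\left(26,A - 39 \right)}} = \frac{2263}{3 - 16 \left(45 - 39\right)} = \frac{2263}{3 - 96} = \frac{2263}{-93} = 2263 \left(- \frac{1}{93}\right) = - \frac{73}{3}$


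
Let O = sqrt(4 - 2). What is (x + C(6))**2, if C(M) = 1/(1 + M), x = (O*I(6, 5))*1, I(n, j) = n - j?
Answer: 99/49 + 2*sqrt(2)/7 ≈ 2.4245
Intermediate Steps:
O = sqrt(2) ≈ 1.4142
x = sqrt(2) (x = (sqrt(2)*(6 - 1*5))*1 = (sqrt(2)*(6 - 5))*1 = (sqrt(2)*1)*1 = sqrt(2)*1 = sqrt(2) ≈ 1.4142)
(x + C(6))**2 = (sqrt(2) + 1/(1 + 6))**2 = (sqrt(2) + 1/7)**2 = (1/7 + sqrt(2))**2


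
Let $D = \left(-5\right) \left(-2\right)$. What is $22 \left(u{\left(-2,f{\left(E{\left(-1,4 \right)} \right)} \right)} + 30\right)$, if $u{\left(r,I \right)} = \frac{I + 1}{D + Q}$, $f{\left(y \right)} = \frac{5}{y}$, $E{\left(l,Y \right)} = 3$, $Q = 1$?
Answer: $\frac{1996}{3} \approx 665.33$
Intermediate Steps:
$D = 10$
$u{\left(r,I \right)} = \frac{1}{11} + \frac{I}{11}$ ($u{\left(r,I \right)} = \frac{I + 1}{10 + 1} = \frac{1 + I}{11} = \left(1 + I\right) \frac{1}{11} = \frac{1}{11} + \frac{I}{11}$)
$22 \left(u{\left(-2,f{\left(E{\left(-1,4 \right)} \right)} \right)} + 30\right) = 22 \left(\left(\frac{1}{11} + \frac{5 \cdot \frac{1}{3}}{11}\right) + 30\right) = 22 \left(\left(\frac{1}{11} + \frac{1}{11} \cdot \frac{5}{3}\right) + 30\right) = 22 \left(\left(\frac{1}{11} + \frac{5}{33}\right) + 30\right) = 22 \left(\frac{8}{33} + 30\right) = 22 \cdot \frac{998}{33} = \frac{1996}{3}$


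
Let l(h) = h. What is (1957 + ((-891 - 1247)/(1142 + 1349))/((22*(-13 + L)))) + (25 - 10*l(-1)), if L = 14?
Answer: 54581723/27401 ≈ 1992.0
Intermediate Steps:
(1957 + ((-891 - 1247)/(1142 + 1349))/((22*(-13 + L)))) + (25 - 10*l(-1)) = (1957 + ((-891 - 1247)/(1142 + 1349))/((22*(-13 + 14)))) + (25 - 10*(-1)) = (1957 + (-2138/2491)/((22*1))) + (25 + 10) = (1957 - 2138*1/2491/22) + 35 = (1957 - 2138/2491*1/22) + 35 = (1957 - 1069/27401) + 35 = 53622688/27401 + 35 = 54581723/27401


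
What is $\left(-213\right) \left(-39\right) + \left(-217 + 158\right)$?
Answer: $8248$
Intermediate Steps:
$\left(-213\right) \left(-39\right) + \left(-217 + 158\right) = 8307 - 59 = 8248$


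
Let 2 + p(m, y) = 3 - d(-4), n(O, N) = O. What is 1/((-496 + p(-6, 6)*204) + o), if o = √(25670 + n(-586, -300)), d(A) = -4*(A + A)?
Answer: -1705/11621829 - √6271/23243658 ≈ -0.00015011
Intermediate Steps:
d(A) = -8*A
p(m, y) = -31 (p(m, y) = -2 + (3 - (-8)*(-4)) = -2 + (3 - 1*32) = -2 + (3 - 32) = -2 - 29 = -31)
o = 2*√6271 (o = √(25670 - 586) = √25084 = 2*√6271 ≈ 158.38)
1/((-496 + p(-6, 6)*204) + o) = 1/((-496 - 31*204) + 2*√6271) = 1/((-496 - 6324) + 2*√6271) = 1/(-6820 + 2*√6271)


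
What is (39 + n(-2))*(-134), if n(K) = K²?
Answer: -5762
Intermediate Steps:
(39 + n(-2))*(-134) = (39 + (-2)²)*(-134) = (39 + 4)*(-134) = 43*(-134) = -5762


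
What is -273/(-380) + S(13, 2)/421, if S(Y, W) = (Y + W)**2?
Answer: 200433/159980 ≈ 1.2529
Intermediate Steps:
S(Y, W) = (W + Y)**2
-273/(-380) + S(13, 2)/421 = -273/(-380) + (2 + 13)**2/421 = -273*(-1/380) + 15**2*(1/421) = 273/380 + 225*(1/421) = 273/380 + 225/421 = 200433/159980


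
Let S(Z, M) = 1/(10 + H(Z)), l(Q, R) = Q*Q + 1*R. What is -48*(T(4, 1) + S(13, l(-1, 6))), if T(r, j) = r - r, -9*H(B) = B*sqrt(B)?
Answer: -38880/5903 - 5616*sqrt(13)/5903 ≈ -10.017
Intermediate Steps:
l(Q, R) = R + Q**2 (l(Q, R) = Q**2 + R = R + Q**2)
H(B) = -B**(3/2)/9 (H(B) = -B*sqrt(B)/9 = -B**(3/2)/9)
T(r, j) = 0
S(Z, M) = 1/(10 - Z**(3/2)/9)
-48*(T(4, 1) + S(13, l(-1, 6))) = -48*(0 - 9/(-90 + 13**(3/2))) = -48*(0 - 9/(-90 + 13*sqrt(13))) = -(-432)/(-90 + 13*sqrt(13)) = 432/(-90 + 13*sqrt(13))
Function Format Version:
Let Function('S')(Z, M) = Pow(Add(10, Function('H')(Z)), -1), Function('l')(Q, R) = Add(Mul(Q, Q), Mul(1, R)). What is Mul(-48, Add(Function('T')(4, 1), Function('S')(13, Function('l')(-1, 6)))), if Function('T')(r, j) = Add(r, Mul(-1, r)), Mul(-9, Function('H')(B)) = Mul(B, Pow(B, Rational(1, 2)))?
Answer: Add(Rational(-38880, 5903), Mul(Rational(-5616, 5903), Pow(13, Rational(1, 2)))) ≈ -10.017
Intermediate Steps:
Function('l')(Q, R) = Add(R, Pow(Q, 2)) (Function('l')(Q, R) = Add(Pow(Q, 2), R) = Add(R, Pow(Q, 2)))
Function('H')(B) = Mul(Rational(-1, 9), Pow(B, Rational(3, 2))) (Function('H')(B) = Mul(Rational(-1, 9), Mul(B, Pow(B, Rational(1, 2)))) = Mul(Rational(-1, 9), Pow(B, Rational(3, 2))))
Function('T')(r, j) = 0
Function('S')(Z, M) = Pow(Add(10, Mul(Rational(-1, 9), Pow(Z, Rational(3, 2)))), -1)
Mul(-48, Add(Function('T')(4, 1), Function('S')(13, Function('l')(-1, 6)))) = Mul(-48, Add(0, Mul(-9, Pow(Add(-90, Pow(13, Rational(3, 2))), -1)))) = Mul(-48, Add(0, Mul(-9, Pow(Add(-90, Mul(13, Pow(13, Rational(1, 2)))), -1)))) = Mul(-48, Mul(-9, Pow(Add(-90, Mul(13, Pow(13, Rational(1, 2)))), -1))) = Mul(432, Pow(Add(-90, Mul(13, Pow(13, Rational(1, 2)))), -1))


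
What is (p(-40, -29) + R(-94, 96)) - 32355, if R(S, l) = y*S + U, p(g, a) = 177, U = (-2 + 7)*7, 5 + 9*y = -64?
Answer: -94267/3 ≈ -31422.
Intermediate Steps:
y = -23/3 (y = -5/9 + (1/9)*(-64) = -5/9 - 64/9 = -23/3 ≈ -7.6667)
U = 35 (U = 5*7 = 35)
R(S, l) = 35 - 23*S/3 (R(S, l) = -23*S/3 + 35 = 35 - 23*S/3)
(p(-40, -29) + R(-94, 96)) - 32355 = (177 + (35 - 23/3*(-94))) - 32355 = (177 + (35 + 2162/3)) - 32355 = (177 + 2267/3) - 32355 = 2798/3 - 32355 = -94267/3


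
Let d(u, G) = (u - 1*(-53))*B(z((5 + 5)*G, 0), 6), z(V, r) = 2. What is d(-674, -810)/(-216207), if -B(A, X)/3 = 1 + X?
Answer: -1449/24023 ≈ -0.060317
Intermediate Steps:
B(A, X) = -3 - 3*X (B(A, X) = -3*(1 + X) = -3 - 3*X)
d(u, G) = -1113 - 21*u (d(u, G) = (u - 1*(-53))*(-3 - 3*6) = (u + 53)*(-3 - 18) = (53 + u)*(-21) = -1113 - 21*u)
d(-674, -810)/(-216207) = (-1113 - 21*(-674))/(-216207) = (-1113 + 14154)*(-1/216207) = 13041*(-1/216207) = -1449/24023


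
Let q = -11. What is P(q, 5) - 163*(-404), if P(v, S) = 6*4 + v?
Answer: 65865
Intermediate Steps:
P(v, S) = 24 + v
P(q, 5) - 163*(-404) = (24 - 11) - 163*(-404) = 13 + 65852 = 65865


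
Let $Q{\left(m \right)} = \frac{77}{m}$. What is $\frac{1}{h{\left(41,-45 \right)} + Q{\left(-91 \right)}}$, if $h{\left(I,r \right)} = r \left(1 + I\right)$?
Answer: $- \frac{13}{24581} \approx -0.00052886$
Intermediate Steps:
$\frac{1}{h{\left(41,-45 \right)} + Q{\left(-91 \right)}} = \frac{1}{- 45 \left(1 + 41\right) + \frac{77}{-91}} = \frac{1}{\left(-45\right) 42 + 77 \left(- \frac{1}{91}\right)} = \frac{1}{-1890 - \frac{11}{13}} = \frac{1}{- \frac{24581}{13}} = - \frac{13}{24581}$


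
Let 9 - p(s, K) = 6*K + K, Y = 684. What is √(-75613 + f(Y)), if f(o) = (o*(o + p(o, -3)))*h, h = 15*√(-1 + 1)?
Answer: I*√75613 ≈ 274.98*I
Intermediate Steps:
p(s, K) = 9 - 7*K (p(s, K) = 9 - (6*K + K) = 9 - 7*K)
h = 0 (h = 15*√0 = 15*0 = 0)
f(o) = 0 (f(o) = (o*(o + (9 - 7*(-3))))*0 = (o*(o + (9 + 21)))*0 = (o*(o + 30))*0 = (o*(30 + o))*0 = 0)
√(-75613 + f(Y)) = √(-75613 + 0) = √(-75613) = I*√75613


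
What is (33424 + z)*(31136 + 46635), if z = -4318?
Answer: 2263602726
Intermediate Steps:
(33424 + z)*(31136 + 46635) = (33424 - 4318)*(31136 + 46635) = 29106*77771 = 2263602726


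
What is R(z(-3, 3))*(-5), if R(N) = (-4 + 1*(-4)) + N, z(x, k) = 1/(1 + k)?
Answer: 155/4 ≈ 38.750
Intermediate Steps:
R(N) = -8 + N (R(N) = (-4 - 4) + N = -8 + N)
R(z(-3, 3))*(-5) = (-8 + 1/(1 + 3))*(-5) = (-8 + 1/4)*(-5) = -31/4*(-5) = 155/4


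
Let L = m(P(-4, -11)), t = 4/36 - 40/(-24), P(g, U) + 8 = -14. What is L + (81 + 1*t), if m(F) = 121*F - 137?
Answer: -24446/9 ≈ -2716.2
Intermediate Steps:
P(g, U) = -22 (P(g, U) = -8 - 14 = -22)
t = 16/9 (t = 4*(1/36) - 40*(-1/24) = ⅑ + 5/3 = 16/9 ≈ 1.7778)
m(F) = -137 + 121*F
L = -2799 (L = -137 + 121*(-22) = -137 - 2662 = -2799)
L + (81 + 1*t) = -2799 + (81 + 1*(16/9)) = -2799 + (81 + 16/9) = -2799 + 745/9 = -24446/9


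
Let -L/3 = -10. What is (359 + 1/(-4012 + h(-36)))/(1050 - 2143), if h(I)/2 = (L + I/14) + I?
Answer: -10125229/30826972 ≈ -0.32845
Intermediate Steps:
L = 30 (L = -3*(-10) = 30)
h(I) = 60 + 15*I/7 (h(I) = 2*((30 + I/14) + I) = 2*(30 + 15*I/14) = 60 + 15*I/7)
(359 + 1/(-4012 + h(-36)))/(1050 - 2143) = (359 + 1/(-4012 + (60 + (15/7)*(-36))))/(1050 - 2143) = (359 + 1/(-4012 + (60 - 540/7)))/(-1093) = (359 + 1/(-4012 - 120/7))*(-1/1093) = (359 + 1/(-28204/7))*(-1/1093) = (359 - 7/28204)*(-1/1093) = (10125229/28204)*(-1/1093) = -10125229/30826972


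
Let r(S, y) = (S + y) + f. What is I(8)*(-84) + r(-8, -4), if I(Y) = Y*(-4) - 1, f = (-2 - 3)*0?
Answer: 2760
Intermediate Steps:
f = 0 (f = -5*0 = 0)
I(Y) = -1 - 4*Y (I(Y) = -4*Y - 1 = -1 - 4*Y)
r(S, y) = S + y (r(S, y) = (S + y) + 0 = S + y)
I(8)*(-84) + r(-8, -4) = (-1 - 4*8)*(-84) + (-8 - 4) = (-1 - 32)*(-84) - 12 = -33*(-84) - 12 = 2772 - 12 = 2760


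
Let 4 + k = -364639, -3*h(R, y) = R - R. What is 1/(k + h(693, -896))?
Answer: -1/364643 ≈ -2.7424e-6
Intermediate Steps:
h(R, y) = 0 (h(R, y) = -(R - R)/3 = -⅓*0 = 0)
k = -364643 (k = -4 - 364639 = -364643)
1/(k + h(693, -896)) = 1/(-364643 + 0) = 1/(-364643) = -1/364643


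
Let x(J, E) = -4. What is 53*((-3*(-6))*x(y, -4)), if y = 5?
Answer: -3816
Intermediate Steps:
53*((-3*(-6))*x(y, -4)) = 53*(-3*(-6)*(-4)) = 53*(18*(-4)) = 53*(-72) = -3816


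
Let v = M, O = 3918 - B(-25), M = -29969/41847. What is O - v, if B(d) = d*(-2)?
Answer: 161894165/41847 ≈ 3868.7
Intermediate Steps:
B(d) = -2*d
M = -29969/41847 (M = -29969*1/41847 = -29969/41847 ≈ -0.71616)
O = 3868 (O = 3918 - (-2)*(-25) = 3918 - 1*50 = 3918 - 50 = 3868)
v = -29969/41847 ≈ -0.71616
O - v = 3868 - 1*(-29969/41847) = 3868 + 29969/41847 = 161894165/41847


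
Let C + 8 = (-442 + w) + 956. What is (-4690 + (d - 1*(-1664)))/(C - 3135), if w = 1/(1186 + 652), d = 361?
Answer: 4898270/4832101 ≈ 1.0137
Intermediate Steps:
w = 1/1838 ≈ 0.00054407
C = 930029/1838 (C = -8 + ((-442 + 1/1838) + 956) = -8 + (-812395/1838 + 956) = -8 + 944733/1838 = 930029/1838 ≈ 506.00)
(-4690 + (d - 1*(-1664)))/(C - 3135) = (-4690 + (361 - 1*(-1664)))/(930029/1838 - 3135) = (-4690 + (361 + 1664))/(-4832101/1838) = (-4690 + 2025)*(-1838/4832101) = -2665*(-1838/4832101) = 4898270/4832101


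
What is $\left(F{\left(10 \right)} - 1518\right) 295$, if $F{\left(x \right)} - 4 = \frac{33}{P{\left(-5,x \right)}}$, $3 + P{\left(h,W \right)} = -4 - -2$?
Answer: $-448577$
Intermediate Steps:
$P{\left(h,W \right)} = -5$ ($P{\left(h,W \right)} = -3 - 2 = -5$)
$F{\left(x \right)} = - \frac{13}{5}$ ($F{\left(x \right)} = 4 + \frac{33}{-5} = 4 + 33 \left(- \frac{1}{5}\right) = 4 - \frac{33}{5} = - \frac{13}{5}$)
$\left(F{\left(10 \right)} - 1518\right) 295 = \left(- \frac{13}{5} - 1518\right) 295 = \left(- \frac{7603}{5}\right) 295 = -448577$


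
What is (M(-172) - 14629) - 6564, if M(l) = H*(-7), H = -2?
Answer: -21179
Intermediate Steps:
M(l) = 14 (M(l) = -2*(-7) = 14)
(M(-172) - 14629) - 6564 = (14 - 14629) - 6564 = -14615 - 6564 = -21179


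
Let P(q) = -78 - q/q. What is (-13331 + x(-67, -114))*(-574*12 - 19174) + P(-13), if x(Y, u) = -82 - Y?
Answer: 347823373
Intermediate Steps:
P(q) = -79 (P(q) = -78 - 1*1 = -78 - 1 = -79)
(-13331 + x(-67, -114))*(-574*12 - 19174) + P(-13) = (-13331 + (-82 - 1*(-67)))*(-574*12 - 19174) - 79 = (-13331 + (-82 + 67))*(-6888 - 19174) - 79 = (-13331 - 15)*(-26062) - 79 = -13346*(-26062) - 79 = 347823452 - 79 = 347823373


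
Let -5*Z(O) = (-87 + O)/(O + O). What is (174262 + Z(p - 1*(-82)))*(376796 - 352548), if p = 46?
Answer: 676080671889/160 ≈ 4.2255e+9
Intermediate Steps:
Z(O) = -(-87 + O)/(10*O) (Z(O) = -(-87 + O)/(5*(O + O)) = -(-87 + O)/(5*(2*O)) = -(-87 + O)*1/(2*O)/5 = -(-87 + O)/(10*O))
(174262 + Z(p - 1*(-82)))*(376796 - 352548) = (174262 + (87 - (46 - 1*(-82)))/(10*(46 - 1*(-82))))*(376796 - 352548) = (174262 + (87 - (46 + 82))/(10*(46 + 82)))*24248 = (174262 + (⅒)*(87 - 1*128)/128)*24248 = (174262 + (⅒)*(1/128)*(87 - 128))*24248 = (174262 + (⅒)*(1/128)*(-41))*24248 = (174262 - 41/1280)*24248 = (223055319/1280)*24248 = 676080671889/160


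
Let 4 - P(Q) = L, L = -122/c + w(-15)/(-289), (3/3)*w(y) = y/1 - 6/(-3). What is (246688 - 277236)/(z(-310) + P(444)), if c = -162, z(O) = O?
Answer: 178774533/1795459 ≈ 99.570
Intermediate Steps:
w(y) = 2 + y (w(y) = y/1 - 6/(-3) = y*1 - 6*(-⅓) = y + 2 = 2 + y)
L = 18682/23409 (L = -122/(-162) + (2 - 15)/(-289) = -122*(-1/162) - 13*(-1/289) = 61/81 + 13/289 = 18682/23409 ≈ 0.79807)
P(Q) = 74954/23409 (P(Q) = 4 - 1*18682/23409 = 4 - 18682/23409 = 74954/23409)
(246688 - 277236)/(z(-310) + P(444)) = (246688 - 277236)/(-310 + 74954/23409) = -30548/(-7181836/23409) = -30548*(-23409/7181836) = 178774533/1795459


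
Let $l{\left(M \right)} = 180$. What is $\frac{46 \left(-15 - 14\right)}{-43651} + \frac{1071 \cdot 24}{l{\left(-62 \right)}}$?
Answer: $\frac{31173484}{218255} \approx 142.83$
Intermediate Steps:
$\frac{46 \left(-15 - 14\right)}{-43651} + \frac{1071 \cdot 24}{l{\left(-62 \right)}} = \frac{46 \left(-15 - 14\right)}{-43651} + \frac{1071 \cdot 24}{180} = 46 \left(-29\right) \left(- \frac{1}{43651}\right) + 25704 \cdot \frac{1}{180} = \left(-1334\right) \left(- \frac{1}{43651}\right) + \frac{714}{5} = \frac{1334}{43651} + \frac{714}{5} = \frac{31173484}{218255}$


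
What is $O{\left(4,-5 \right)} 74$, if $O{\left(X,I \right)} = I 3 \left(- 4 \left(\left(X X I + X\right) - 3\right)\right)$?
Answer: $-350760$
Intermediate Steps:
$O{\left(X,I \right)} = 3 I \left(12 - 4 X - 4 I X^{2}\right)$ ($O{\left(X,I \right)} = 3 I \left(- 4 \left(\left(X^{2} I + X\right) - 3\right)\right) = 3 I \left(- 4 \left(\left(I X^{2} + X\right) - 3\right)\right) = 3 I \left(- 4 \left(\left(X + I X^{2}\right) - 3\right)\right) = 3 I \left(- 4 \left(-3 + X + I X^{2}\right)\right) = 3 I \left(12 - 4 X - 4 I X^{2}\right)$)
$O{\left(4,-5 \right)} 74 = 12 \left(-5\right) \left(3 - 4 - - 5 \cdot 4^{2}\right) 74 = 12 \left(-5\right) \left(3 - 4 - \left(-5\right) 16\right) 74 = 12 \left(-5\right) \left(3 - 4 + 80\right) 74 = 12 \left(-5\right) 79 \cdot 74 = \left(-4740\right) 74 = -350760$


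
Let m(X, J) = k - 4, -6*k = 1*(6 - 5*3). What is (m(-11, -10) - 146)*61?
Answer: -18117/2 ≈ -9058.5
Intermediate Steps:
k = 3/2 (k = -(6 - 5*3)/6 = -(6 - 15)/6 = -(-9)/6 = -1/6*(-9) = 3/2 ≈ 1.5000)
m(X, J) = -5/2 (m(X, J) = 3/2 - 4 = -5/2)
(m(-11, -10) - 146)*61 = (-5/2 - 146)*61 = -297/2*61 = -18117/2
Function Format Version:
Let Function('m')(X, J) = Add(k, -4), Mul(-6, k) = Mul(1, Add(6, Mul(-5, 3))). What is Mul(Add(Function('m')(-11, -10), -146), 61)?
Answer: Rational(-18117, 2) ≈ -9058.5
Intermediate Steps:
k = Rational(3, 2) (k = Mul(Rational(-1, 6), Mul(1, Add(6, Mul(-5, 3)))) = Mul(Rational(-1, 6), Mul(1, Add(6, -15))) = Mul(Rational(-1, 6), Mul(1, -9)) = Mul(Rational(-1, 6), -9) = Rational(3, 2) ≈ 1.5000)
Function('m')(X, J) = Rational(-5, 2) (Function('m')(X, J) = Add(Rational(3, 2), -4) = Rational(-5, 2))
Mul(Add(Function('m')(-11, -10), -146), 61) = Mul(Add(Rational(-5, 2), -146), 61) = Mul(Rational(-297, 2), 61) = Rational(-18117, 2)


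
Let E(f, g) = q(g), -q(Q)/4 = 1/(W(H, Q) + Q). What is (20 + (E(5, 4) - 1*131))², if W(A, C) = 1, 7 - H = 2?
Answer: 312481/25 ≈ 12499.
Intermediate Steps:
H = 5 (H = 7 - 1*2 = 7 - 2 = 5)
q(Q) = -4/(1 + Q)
E(f, g) = -4/(1 + g)
(20 + (E(5, 4) - 1*131))² = (20 + (-4/(1 + 4) - 1*131))² = (20 + (-4/5 - 131))² = (20 + (-4*⅕ - 131))² = (20 + (-⅘ - 131))² = (20 - 659/5)² = (-559/5)² = 312481/25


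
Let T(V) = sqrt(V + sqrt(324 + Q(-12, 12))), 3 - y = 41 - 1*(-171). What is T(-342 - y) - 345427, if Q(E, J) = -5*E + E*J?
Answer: -345427 + I*sqrt(133 - 4*sqrt(15)) ≈ -3.4543e+5 + 10.84*I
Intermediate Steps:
y = -209 (y = 3 - (41 - 1*(-171)) = 3 - (41 + 171) = 3 - 1*212 = 3 - 212 = -209)
T(V) = sqrt(V + 4*sqrt(15)) (T(V) = sqrt(V + sqrt(324 - 12*(-5 + 12))) = sqrt(V + sqrt(324 - 12*7)) = sqrt(V + sqrt(324 - 84)) = sqrt(V + sqrt(240)) = sqrt(V + 4*sqrt(15)))
T(-342 - y) - 345427 = sqrt((-342 - 1*(-209)) + 4*sqrt(15)) - 345427 = sqrt((-342 + 209) + 4*sqrt(15)) - 345427 = sqrt(-133 + 4*sqrt(15)) - 345427 = -345427 + sqrt(-133 + 4*sqrt(15))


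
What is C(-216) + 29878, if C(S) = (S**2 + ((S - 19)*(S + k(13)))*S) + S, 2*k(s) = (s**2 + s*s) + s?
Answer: -1979462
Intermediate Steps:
k(s) = s**2 + s/2 (k(s) = ((s**2 + s*s) + s)/2 = ((s**2 + s**2) + s)/2 = (2*s**2 + s)/2 = (s + 2*s**2)/2 = s**2 + s/2)
C(S) = S + S**2 + S*(-19 + S)*(351/2 + S) (C(S) = (S**2 + ((S - 19)*(S + 13*(1/2 + 13)))*S) + S = (S**2 + ((-19 + S)*(S + 13*(27/2)))*S) + S = (S**2 + ((-19 + S)*(S + 351/2))*S) + S = (S**2 + ((-19 + S)*(351/2 + S))*S) + S = (S**2 + S*(-19 + S)*(351/2 + S)) + S = S + S**2 + S*(-19 + S)*(351/2 + S))
C(-216) + 29878 = (1/2)*(-216)*(-6667 + 2*(-216)**2 + 315*(-216)) + 29878 = (1/2)*(-216)*(-6667 + 2*46656 - 68040) + 29878 = (1/2)*(-216)*(-6667 + 93312 - 68040) + 29878 = (1/2)*(-216)*18605 + 29878 = -2009340 + 29878 = -1979462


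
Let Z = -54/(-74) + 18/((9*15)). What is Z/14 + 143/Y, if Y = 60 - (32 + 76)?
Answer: -60451/20720 ≈ -2.9175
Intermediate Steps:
Y = -48 (Y = 60 - 1*108 = 60 - 108 = -48)
Z = 479/555 (Z = -54*(-1/74) + 18/135 = 27/37 + 18*(1/135) = 27/37 + 2/15 = 479/555 ≈ 0.86306)
Z/14 + 143/Y = (479/555)/14 + 143/(-48) = (479/555)*(1/14) + 143*(-1/48) = 479/7770 - 143/48 = -60451/20720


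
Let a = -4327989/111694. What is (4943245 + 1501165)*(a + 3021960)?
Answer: 1087592375339533455/55847 ≈ 1.9474e+13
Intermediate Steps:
a = -4327989/111694 (a = -4327989*1/111694 = -4327989/111694 ≈ -38.749)
(4943245 + 1501165)*(a + 3021960) = (4943245 + 1501165)*(-4327989/111694 + 3021960) = 6444410*(337530472251/111694) = 1087592375339533455/55847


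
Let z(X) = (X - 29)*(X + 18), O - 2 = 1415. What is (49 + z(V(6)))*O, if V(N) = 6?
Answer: -712751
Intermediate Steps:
O = 1417 (O = 2 + 1415 = 1417)
z(X) = (-29 + X)*(18 + X)
(49 + z(V(6)))*O = (49 + (-522 + 6² - 11*6))*1417 = (49 + (-522 + 36 - 66))*1417 = (49 - 552)*1417 = -503*1417 = -712751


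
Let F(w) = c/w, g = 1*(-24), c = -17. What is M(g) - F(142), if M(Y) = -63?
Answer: -8929/142 ≈ -62.880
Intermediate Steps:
g = -24
F(w) = -17/w
M(g) - F(142) = -63 - (-17)/142 = -63 - 1*(-17/142) = -63 + 17/142 = -8929/142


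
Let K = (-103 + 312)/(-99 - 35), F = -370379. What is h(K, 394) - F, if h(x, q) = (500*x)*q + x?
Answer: 8457577/134 ≈ 63116.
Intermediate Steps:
K = -209/134 (K = 209/(-134) = 209*(-1/134) = -209/134 ≈ -1.5597)
h(x, q) = x + 500*q*x (h(x, q) = 500*q*x + x = x + 500*q*x)
h(K, 394) - F = -209*(1 + 500*394)/134 - 1*(-370379) = -209*(1 + 197000)/134 + 370379 = -209/134*197001 + 370379 = -41173209/134 + 370379 = 8457577/134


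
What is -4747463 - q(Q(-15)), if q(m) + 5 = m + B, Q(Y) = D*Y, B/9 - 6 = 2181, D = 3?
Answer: -4767096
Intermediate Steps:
B = 19683 (B = 54 + 9*2181 = 54 + 19629 = 19683)
Q(Y) = 3*Y
q(m) = 19678 + m (q(m) = -5 + (m + 19683) = -5 + (19683 + m) = 19678 + m)
-4747463 - q(Q(-15)) = -4747463 - (19678 + 3*(-15)) = -4747463 - (19678 - 45) = -4747463 - 1*19633 = -4747463 - 19633 = -4767096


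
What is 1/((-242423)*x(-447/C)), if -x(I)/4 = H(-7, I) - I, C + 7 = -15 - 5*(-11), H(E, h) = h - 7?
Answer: -1/6787844 ≈ -1.4732e-7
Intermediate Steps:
H(E, h) = -7 + h
C = 33 (C = -7 + (-15 - 5*(-11)) = -7 + (-15 + 55) = -7 + 40 = 33)
x(I) = 28 (x(I) = -4*((-7 + I) - I) = -4*(-7) = 28)
1/((-242423)*x(-447/C)) = 1/(-242423*28) = -1/242423*1/28 = -1/6787844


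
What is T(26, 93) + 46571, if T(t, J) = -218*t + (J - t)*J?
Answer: 47134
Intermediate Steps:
T(t, J) = -218*t + J*(J - t)
T(26, 93) + 46571 = (93**2 - 218*26 - 1*93*26) + 46571 = (8649 - 5668 - 2418) + 46571 = 563 + 46571 = 47134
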